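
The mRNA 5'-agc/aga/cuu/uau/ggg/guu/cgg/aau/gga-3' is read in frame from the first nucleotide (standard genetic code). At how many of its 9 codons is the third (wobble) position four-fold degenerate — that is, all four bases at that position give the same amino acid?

Codon 1 AGC (Ser): third position 2-fold.
Codon 2 AGA (Arg): third position 2-fold.
Codon 3 CUU (Leu): third position 4-fold.
Codon 4 UAU (Tyr): third position 2-fold.
Codon 5 GGG (Gly): third position 4-fold.
Codon 6 GUU (Val): third position 4-fold.
Codon 7 CGG (Arg): third position 4-fold.
Codon 8 AAU (Asn): third position 2-fold.
Codon 9 GGA (Gly): third position 4-fold.
Four-fold degenerate third positions: 5.

5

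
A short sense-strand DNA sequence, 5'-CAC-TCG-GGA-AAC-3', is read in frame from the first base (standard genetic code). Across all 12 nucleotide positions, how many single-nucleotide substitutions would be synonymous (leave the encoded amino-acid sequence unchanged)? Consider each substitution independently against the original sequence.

Codon 1 (CAC, His): 1 synonymous substitution.
Codon 2 (TCG, Ser): 3 synonymous substitutions.
Codon 3 (GGA, Gly): 3 synonymous substitutions.
Codon 4 (AAC, Asn): 1 synonymous substitution.
Total: 1 + 3 + 3 + 1 = 8.

8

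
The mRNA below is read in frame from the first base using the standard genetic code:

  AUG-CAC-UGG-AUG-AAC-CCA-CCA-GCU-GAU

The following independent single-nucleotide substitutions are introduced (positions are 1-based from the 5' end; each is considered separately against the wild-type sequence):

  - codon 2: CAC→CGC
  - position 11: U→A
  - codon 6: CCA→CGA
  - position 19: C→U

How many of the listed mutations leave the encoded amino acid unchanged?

Codon 2: CAC (His) → CGC (Arg) — missense.
Codon 4: AUG (Met) → AAG (Lys) — missense.
Codon 6: CCA (Pro) → CGA (Arg) — missense.
Codon 7: CCA (Pro) → UCA (Ser) — missense.
Synonymous: 0 of 4.

0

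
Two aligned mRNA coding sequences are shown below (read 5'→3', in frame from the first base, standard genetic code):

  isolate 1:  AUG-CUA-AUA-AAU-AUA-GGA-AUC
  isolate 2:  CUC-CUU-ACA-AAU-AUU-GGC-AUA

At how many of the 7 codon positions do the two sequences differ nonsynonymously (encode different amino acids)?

2

Codon 1: AUG Met / CUC Leu — nonsynonymous.
Codon 2: CUA Leu / CUU Leu — synonymous.
Codon 3: AUA Ile / ACA Thr — nonsynonymous.
Codon 4: AAU Asn / AAU Asn — identical.
Codon 5: AUA Ile / AUU Ile — synonymous.
Codon 6: GGA Gly / GGC Gly — synonymous.
Codon 7: AUC Ile / AUA Ile — synonymous.
Nonsynonymous differences: 2.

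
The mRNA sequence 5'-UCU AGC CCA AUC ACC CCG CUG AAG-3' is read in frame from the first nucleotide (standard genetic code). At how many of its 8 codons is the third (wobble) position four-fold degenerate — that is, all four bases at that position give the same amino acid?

5

Codon 1 UCU (Ser): third position 4-fold.
Codon 2 AGC (Ser): third position 2-fold.
Codon 3 CCA (Pro): third position 4-fold.
Codon 4 AUC (Ile): third position 3-fold.
Codon 5 ACC (Thr): third position 4-fold.
Codon 6 CCG (Pro): third position 4-fold.
Codon 7 CUG (Leu): third position 4-fold.
Codon 8 AAG (Lys): third position 2-fold.
Four-fold degenerate third positions: 5.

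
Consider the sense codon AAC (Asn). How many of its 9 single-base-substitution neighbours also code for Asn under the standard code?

Position 1: none → 0 synonymous.
Position 2: none → 0 synonymous.
Position 3: AAT → 1 synonymous.
Total: 0 + 0 + 1 = 1.

1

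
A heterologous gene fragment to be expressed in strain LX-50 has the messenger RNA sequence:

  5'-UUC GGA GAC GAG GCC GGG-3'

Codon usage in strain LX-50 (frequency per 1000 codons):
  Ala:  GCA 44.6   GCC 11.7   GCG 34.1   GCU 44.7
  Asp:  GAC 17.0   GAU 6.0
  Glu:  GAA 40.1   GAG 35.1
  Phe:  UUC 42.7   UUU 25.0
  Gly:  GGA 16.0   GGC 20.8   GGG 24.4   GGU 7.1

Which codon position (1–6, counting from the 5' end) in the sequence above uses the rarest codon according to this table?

5

Codon 1 UUC (Phe): 42.7 per 1000.
Codon 2 GGA (Gly): 16.0 per 1000.
Codon 3 GAC (Asp): 17.0 per 1000.
Codon 4 GAG (Glu): 35.1 per 1000.
Codon 5 GCC (Ala): 11.7 per 1000.
Codon 6 GGG (Gly): 24.4 per 1000.
Lowest frequency is 11.7 at codon 5.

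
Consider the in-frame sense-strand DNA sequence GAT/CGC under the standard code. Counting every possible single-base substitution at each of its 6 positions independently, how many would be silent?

Codon 1 (GAT, Asp): 1 synonymous substitution.
Codon 2 (CGC, Arg): 3 synonymous substitutions.
Total: 1 + 3 = 4.

4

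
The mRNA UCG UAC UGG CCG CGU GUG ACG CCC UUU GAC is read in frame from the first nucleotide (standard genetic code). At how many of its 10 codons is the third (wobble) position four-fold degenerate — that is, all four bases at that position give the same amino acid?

Codon 1 UCG (Ser): third position 4-fold.
Codon 2 UAC (Tyr): third position 2-fold.
Codon 3 UGG (Trp): third position 1-fold.
Codon 4 CCG (Pro): third position 4-fold.
Codon 5 CGU (Arg): third position 4-fold.
Codon 6 GUG (Val): third position 4-fold.
Codon 7 ACG (Thr): third position 4-fold.
Codon 8 CCC (Pro): third position 4-fold.
Codon 9 UUU (Phe): third position 2-fold.
Codon 10 GAC (Asp): third position 2-fold.
Four-fold degenerate third positions: 6.

6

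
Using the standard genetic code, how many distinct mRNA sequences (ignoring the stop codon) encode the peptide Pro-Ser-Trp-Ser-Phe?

Pro: 4 codons.
Ser: 6 codons.
Trp: 1 codon.
Ser: 6 codons.
Phe: 2 codons.
4 × 6 × 1 × 6 × 2 = 288.

288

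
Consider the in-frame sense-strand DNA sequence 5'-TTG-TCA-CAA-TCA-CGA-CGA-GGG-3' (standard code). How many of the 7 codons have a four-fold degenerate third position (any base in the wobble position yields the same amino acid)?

5

Codon 1 TTG (Leu): third position 2-fold.
Codon 2 TCA (Ser): third position 4-fold.
Codon 3 CAA (Gln): third position 2-fold.
Codon 4 TCA (Ser): third position 4-fold.
Codon 5 CGA (Arg): third position 4-fold.
Codon 6 CGA (Arg): third position 4-fold.
Codon 7 GGG (Gly): third position 4-fold.
Four-fold degenerate third positions: 5.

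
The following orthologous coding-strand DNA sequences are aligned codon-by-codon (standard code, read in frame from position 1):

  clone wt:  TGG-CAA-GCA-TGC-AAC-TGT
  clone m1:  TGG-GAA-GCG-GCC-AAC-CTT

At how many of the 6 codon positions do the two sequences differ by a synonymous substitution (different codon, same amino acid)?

Codon 1: TGG Trp / TGG Trp — identical.
Codon 2: CAA Gln / GAA Glu — nonsynonymous.
Codon 3: GCA Ala / GCG Ala — synonymous.
Codon 4: TGC Cys / GCC Ala — nonsynonymous.
Codon 5: AAC Asn / AAC Asn — identical.
Codon 6: TGT Cys / CTT Leu — nonsynonymous.
Synonymous differences: 1.

1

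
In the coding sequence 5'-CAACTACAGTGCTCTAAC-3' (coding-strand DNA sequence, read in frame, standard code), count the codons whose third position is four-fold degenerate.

2

Codon 1 CAA (Gln): third position 2-fold.
Codon 2 CTA (Leu): third position 4-fold.
Codon 3 CAG (Gln): third position 2-fold.
Codon 4 TGC (Cys): third position 2-fold.
Codon 5 TCT (Ser): third position 4-fold.
Codon 6 AAC (Asn): third position 2-fold.
Four-fold degenerate third positions: 2.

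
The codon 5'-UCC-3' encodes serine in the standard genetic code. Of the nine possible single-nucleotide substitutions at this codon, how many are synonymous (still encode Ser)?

Position 1: none → 0 synonymous.
Position 2: none → 0 synonymous.
Position 3: UCU, UCA, UCG → 3 synonymous.
Total: 0 + 0 + 3 = 3.

3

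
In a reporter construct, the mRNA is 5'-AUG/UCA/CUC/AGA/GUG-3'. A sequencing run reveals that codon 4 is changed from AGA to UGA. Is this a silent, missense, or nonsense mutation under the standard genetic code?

nonsense

Position 10 falls in codon 4: AGA → Arg.
After the substitution the codon is UGA → Stop.
The new codon is a stop codon, so this is a nonsense mutation.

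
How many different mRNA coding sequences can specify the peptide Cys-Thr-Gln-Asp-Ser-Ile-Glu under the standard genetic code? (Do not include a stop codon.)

Cys: 2 codons.
Thr: 4 codons.
Gln: 2 codons.
Asp: 2 codons.
Ser: 6 codons.
Ile: 3 codons.
Glu: 2 codons.
2 × 4 × 2 × 2 × 6 × 3 × 2 = 1152.

1152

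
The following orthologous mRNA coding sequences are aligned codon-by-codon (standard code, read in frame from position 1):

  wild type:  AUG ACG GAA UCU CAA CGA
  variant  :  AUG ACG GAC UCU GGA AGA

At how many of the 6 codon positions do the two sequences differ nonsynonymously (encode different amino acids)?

2

Codon 1: AUG Met / AUG Met — identical.
Codon 2: ACG Thr / ACG Thr — identical.
Codon 3: GAA Glu / GAC Asp — nonsynonymous.
Codon 4: UCU Ser / UCU Ser — identical.
Codon 5: CAA Gln / GGA Gly — nonsynonymous.
Codon 6: CGA Arg / AGA Arg — synonymous.
Nonsynonymous differences: 2.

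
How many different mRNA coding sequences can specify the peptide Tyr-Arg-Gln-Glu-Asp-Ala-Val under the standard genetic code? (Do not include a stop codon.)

Tyr: 2 codons.
Arg: 6 codons.
Gln: 2 codons.
Glu: 2 codons.
Asp: 2 codons.
Ala: 4 codons.
Val: 4 codons.
2 × 6 × 2 × 2 × 2 × 4 × 4 = 1536.

1536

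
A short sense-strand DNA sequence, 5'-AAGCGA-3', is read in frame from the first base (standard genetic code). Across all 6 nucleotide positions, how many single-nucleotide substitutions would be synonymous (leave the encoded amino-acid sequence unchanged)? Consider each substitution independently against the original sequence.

Codon 1 (AAG, Lys): 1 synonymous substitution.
Codon 2 (CGA, Arg): 4 synonymous substitutions.
Total: 1 + 4 = 5.

5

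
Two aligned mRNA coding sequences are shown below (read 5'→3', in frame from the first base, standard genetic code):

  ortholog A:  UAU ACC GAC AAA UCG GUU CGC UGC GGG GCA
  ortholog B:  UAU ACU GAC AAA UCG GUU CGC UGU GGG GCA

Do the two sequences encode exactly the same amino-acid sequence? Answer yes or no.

Codon 1: UAU Tyr / UAU Tyr — identical.
Codon 2: ACC Thr / ACU Thr — synonymous.
Codon 3: GAC Asp / GAC Asp — identical.
Codon 4: AAA Lys / AAA Lys — identical.
Codon 5: UCG Ser / UCG Ser — identical.
Codon 6: GUU Val / GUU Val — identical.
Codon 7: CGC Arg / CGC Arg — identical.
Codon 8: UGC Cys / UGU Cys — synonymous.
Codon 9: GGG Gly / GGG Gly — identical.
Codon 10: GCA Ala / GCA Ala — identical.
Nonsynonymous differences: 0 → same protein.

yes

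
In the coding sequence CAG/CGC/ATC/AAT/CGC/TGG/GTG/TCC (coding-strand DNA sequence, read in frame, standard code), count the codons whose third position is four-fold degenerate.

4

Codon 1 CAG (Gln): third position 2-fold.
Codon 2 CGC (Arg): third position 4-fold.
Codon 3 ATC (Ile): third position 3-fold.
Codon 4 AAT (Asn): third position 2-fold.
Codon 5 CGC (Arg): third position 4-fold.
Codon 6 TGG (Trp): third position 1-fold.
Codon 7 GTG (Val): third position 4-fold.
Codon 8 TCC (Ser): third position 4-fold.
Four-fold degenerate third positions: 4.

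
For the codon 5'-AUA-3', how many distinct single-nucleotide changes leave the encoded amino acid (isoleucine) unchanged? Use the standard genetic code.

Position 1: none → 0 synonymous.
Position 2: none → 0 synonymous.
Position 3: AUU, AUC → 2 synonymous.
Total: 0 + 0 + 2 = 2.

2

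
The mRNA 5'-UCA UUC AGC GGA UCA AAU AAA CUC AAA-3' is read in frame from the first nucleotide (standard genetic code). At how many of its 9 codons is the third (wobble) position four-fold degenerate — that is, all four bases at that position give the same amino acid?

Codon 1 UCA (Ser): third position 4-fold.
Codon 2 UUC (Phe): third position 2-fold.
Codon 3 AGC (Ser): third position 2-fold.
Codon 4 GGA (Gly): third position 4-fold.
Codon 5 UCA (Ser): third position 4-fold.
Codon 6 AAU (Asn): third position 2-fold.
Codon 7 AAA (Lys): third position 2-fold.
Codon 8 CUC (Leu): third position 4-fold.
Codon 9 AAA (Lys): third position 2-fold.
Four-fold degenerate third positions: 4.

4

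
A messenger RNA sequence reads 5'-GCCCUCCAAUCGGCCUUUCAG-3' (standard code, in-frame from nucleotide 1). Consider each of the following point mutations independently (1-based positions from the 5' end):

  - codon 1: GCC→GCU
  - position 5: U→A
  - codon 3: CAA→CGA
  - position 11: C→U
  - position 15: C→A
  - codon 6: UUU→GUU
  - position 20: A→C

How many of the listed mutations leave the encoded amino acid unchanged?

2

Codon 1: GCC (Ala) → GCU (Ala) — synonymous.
Codon 2: CUC (Leu) → CAC (His) — missense.
Codon 3: CAA (Gln) → CGA (Arg) — missense.
Codon 4: UCG (Ser) → UUG (Leu) — missense.
Codon 5: GCC (Ala) → GCA (Ala) — synonymous.
Codon 6: UUU (Phe) → GUU (Val) — missense.
Codon 7: CAG (Gln) → CCG (Pro) — missense.
Synonymous: 2 of 7.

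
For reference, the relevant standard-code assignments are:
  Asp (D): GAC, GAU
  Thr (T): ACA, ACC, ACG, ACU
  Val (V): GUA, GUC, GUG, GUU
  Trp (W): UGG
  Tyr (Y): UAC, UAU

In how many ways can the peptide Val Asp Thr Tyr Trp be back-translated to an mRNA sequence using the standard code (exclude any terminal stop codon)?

64

Val: 4 codons.
Asp: 2 codons.
Thr: 4 codons.
Tyr: 2 codons.
Trp: 1 codon.
4 × 2 × 4 × 2 × 1 = 64.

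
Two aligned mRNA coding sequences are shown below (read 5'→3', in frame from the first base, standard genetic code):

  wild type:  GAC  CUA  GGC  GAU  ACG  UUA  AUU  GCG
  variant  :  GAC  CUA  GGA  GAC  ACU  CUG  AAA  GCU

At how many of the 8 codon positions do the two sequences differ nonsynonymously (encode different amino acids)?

1

Codon 1: GAC Asp / GAC Asp — identical.
Codon 2: CUA Leu / CUA Leu — identical.
Codon 3: GGC Gly / GGA Gly — synonymous.
Codon 4: GAU Asp / GAC Asp — synonymous.
Codon 5: ACG Thr / ACU Thr — synonymous.
Codon 6: UUA Leu / CUG Leu — synonymous.
Codon 7: AUU Ile / AAA Lys — nonsynonymous.
Codon 8: GCG Ala / GCU Ala — synonymous.
Nonsynonymous differences: 1.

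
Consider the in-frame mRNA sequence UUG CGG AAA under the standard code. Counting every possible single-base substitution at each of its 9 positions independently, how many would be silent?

7

Codon 1 (UUG, Leu): 2 synonymous substitutions.
Codon 2 (CGG, Arg): 4 synonymous substitutions.
Codon 3 (AAA, Lys): 1 synonymous substitution.
Total: 2 + 4 + 1 = 7.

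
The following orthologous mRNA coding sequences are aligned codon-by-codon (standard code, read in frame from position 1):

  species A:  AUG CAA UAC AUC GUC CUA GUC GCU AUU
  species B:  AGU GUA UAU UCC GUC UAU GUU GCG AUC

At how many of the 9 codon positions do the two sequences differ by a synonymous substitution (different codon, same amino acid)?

4

Codon 1: AUG Met / AGU Ser — nonsynonymous.
Codon 2: CAA Gln / GUA Val — nonsynonymous.
Codon 3: UAC Tyr / UAU Tyr — synonymous.
Codon 4: AUC Ile / UCC Ser — nonsynonymous.
Codon 5: GUC Val / GUC Val — identical.
Codon 6: CUA Leu / UAU Tyr — nonsynonymous.
Codon 7: GUC Val / GUU Val — synonymous.
Codon 8: GCU Ala / GCG Ala — synonymous.
Codon 9: AUU Ile / AUC Ile — synonymous.
Synonymous differences: 4.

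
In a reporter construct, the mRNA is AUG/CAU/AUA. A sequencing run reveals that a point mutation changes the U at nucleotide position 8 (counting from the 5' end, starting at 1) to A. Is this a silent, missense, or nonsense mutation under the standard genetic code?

missense

Position 8 falls in codon 3: AUA → Ile.
After the substitution the codon is AAA → Lys.
Ile ≠ Lys, so this is a missense mutation.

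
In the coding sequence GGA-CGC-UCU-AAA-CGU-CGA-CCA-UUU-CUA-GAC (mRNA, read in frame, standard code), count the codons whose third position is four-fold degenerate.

Codon 1 GGA (Gly): third position 4-fold.
Codon 2 CGC (Arg): third position 4-fold.
Codon 3 UCU (Ser): third position 4-fold.
Codon 4 AAA (Lys): third position 2-fold.
Codon 5 CGU (Arg): third position 4-fold.
Codon 6 CGA (Arg): third position 4-fold.
Codon 7 CCA (Pro): third position 4-fold.
Codon 8 UUU (Phe): third position 2-fold.
Codon 9 CUA (Leu): third position 4-fold.
Codon 10 GAC (Asp): third position 2-fold.
Four-fold degenerate third positions: 7.

7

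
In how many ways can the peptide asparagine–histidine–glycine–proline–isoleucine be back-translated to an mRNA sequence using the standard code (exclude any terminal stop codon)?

192

Asn: 2 codons.
His: 2 codons.
Gly: 4 codons.
Pro: 4 codons.
Ile: 3 codons.
2 × 2 × 4 × 4 × 3 = 192.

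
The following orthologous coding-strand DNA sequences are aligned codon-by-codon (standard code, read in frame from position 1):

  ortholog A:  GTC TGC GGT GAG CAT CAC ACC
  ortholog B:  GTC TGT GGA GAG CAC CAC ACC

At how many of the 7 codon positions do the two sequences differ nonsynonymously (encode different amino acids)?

Codon 1: GTC Val / GTC Val — identical.
Codon 2: TGC Cys / TGT Cys — synonymous.
Codon 3: GGT Gly / GGA Gly — synonymous.
Codon 4: GAG Glu / GAG Glu — identical.
Codon 5: CAT His / CAC His — synonymous.
Codon 6: CAC His / CAC His — identical.
Codon 7: ACC Thr / ACC Thr — identical.
Nonsynonymous differences: 0.

0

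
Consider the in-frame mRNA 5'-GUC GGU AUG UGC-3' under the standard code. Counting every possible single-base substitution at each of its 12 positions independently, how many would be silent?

Codon 1 (GUC, Val): 3 synonymous substitutions.
Codon 2 (GGU, Gly): 3 synonymous substitutions.
Codon 3 (AUG, Met): 0 synonymous substitutions.
Codon 4 (UGC, Cys): 1 synonymous substitution.
Total: 3 + 3 + 0 + 1 = 7.

7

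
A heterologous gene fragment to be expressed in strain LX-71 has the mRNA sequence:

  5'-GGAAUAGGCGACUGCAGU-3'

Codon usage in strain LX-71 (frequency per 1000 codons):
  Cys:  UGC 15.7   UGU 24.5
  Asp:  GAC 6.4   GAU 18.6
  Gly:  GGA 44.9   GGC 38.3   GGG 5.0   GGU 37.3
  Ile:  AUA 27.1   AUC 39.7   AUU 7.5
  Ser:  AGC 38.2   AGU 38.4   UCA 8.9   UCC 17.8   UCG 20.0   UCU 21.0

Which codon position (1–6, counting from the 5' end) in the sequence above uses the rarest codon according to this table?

4

Codon 1 GGA (Gly): 44.9 per 1000.
Codon 2 AUA (Ile): 27.1 per 1000.
Codon 3 GGC (Gly): 38.3 per 1000.
Codon 4 GAC (Asp): 6.4 per 1000.
Codon 5 UGC (Cys): 15.7 per 1000.
Codon 6 AGU (Ser): 38.4 per 1000.
Lowest frequency is 6.4 at codon 4.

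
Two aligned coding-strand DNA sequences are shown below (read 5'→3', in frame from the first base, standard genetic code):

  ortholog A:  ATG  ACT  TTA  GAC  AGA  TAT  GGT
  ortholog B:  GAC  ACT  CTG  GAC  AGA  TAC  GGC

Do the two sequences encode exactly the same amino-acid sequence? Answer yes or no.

Codon 1: ATG Met / GAC Asp — nonsynonymous.
Codon 2: ACT Thr / ACT Thr — identical.
Codon 3: TTA Leu / CTG Leu — synonymous.
Codon 4: GAC Asp / GAC Asp — identical.
Codon 5: AGA Arg / AGA Arg — identical.
Codon 6: TAT Tyr / TAC Tyr — synonymous.
Codon 7: GGT Gly / GGC Gly — synonymous.
Nonsynonymous differences: 1 → different protein.

no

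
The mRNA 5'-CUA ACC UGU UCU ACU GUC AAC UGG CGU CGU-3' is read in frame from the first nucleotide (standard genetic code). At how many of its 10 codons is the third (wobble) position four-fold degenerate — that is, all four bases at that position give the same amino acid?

7

Codon 1 CUA (Leu): third position 4-fold.
Codon 2 ACC (Thr): third position 4-fold.
Codon 3 UGU (Cys): third position 2-fold.
Codon 4 UCU (Ser): third position 4-fold.
Codon 5 ACU (Thr): third position 4-fold.
Codon 6 GUC (Val): third position 4-fold.
Codon 7 AAC (Asn): third position 2-fold.
Codon 8 UGG (Trp): third position 1-fold.
Codon 9 CGU (Arg): third position 4-fold.
Codon 10 CGU (Arg): third position 4-fold.
Four-fold degenerate third positions: 7.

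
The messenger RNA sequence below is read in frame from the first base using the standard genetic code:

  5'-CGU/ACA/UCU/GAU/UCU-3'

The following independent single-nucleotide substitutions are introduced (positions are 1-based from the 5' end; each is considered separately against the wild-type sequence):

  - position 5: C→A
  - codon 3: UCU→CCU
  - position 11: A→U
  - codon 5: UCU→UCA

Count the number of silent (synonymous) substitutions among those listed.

Codon 2: ACA (Thr) → AAA (Lys) — missense.
Codon 3: UCU (Ser) → CCU (Pro) — missense.
Codon 4: GAU (Asp) → GUU (Val) — missense.
Codon 5: UCU (Ser) → UCA (Ser) — synonymous.
Synonymous: 1 of 4.

1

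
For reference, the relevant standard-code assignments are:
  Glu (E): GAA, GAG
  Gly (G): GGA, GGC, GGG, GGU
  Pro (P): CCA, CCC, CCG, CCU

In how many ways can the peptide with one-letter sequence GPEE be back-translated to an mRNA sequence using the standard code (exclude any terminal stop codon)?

64

Gly: 4 codons.
Pro: 4 codons.
Glu: 2 codons.
Glu: 2 codons.
4 × 4 × 2 × 2 = 64.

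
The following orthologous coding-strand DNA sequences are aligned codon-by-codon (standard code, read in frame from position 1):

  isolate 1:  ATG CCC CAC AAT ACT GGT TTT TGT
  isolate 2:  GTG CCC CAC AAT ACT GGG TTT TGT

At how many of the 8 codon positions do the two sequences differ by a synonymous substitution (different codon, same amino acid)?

1

Codon 1: ATG Met / GTG Val — nonsynonymous.
Codon 2: CCC Pro / CCC Pro — identical.
Codon 3: CAC His / CAC His — identical.
Codon 4: AAT Asn / AAT Asn — identical.
Codon 5: ACT Thr / ACT Thr — identical.
Codon 6: GGT Gly / GGG Gly — synonymous.
Codon 7: TTT Phe / TTT Phe — identical.
Codon 8: TGT Cys / TGT Cys — identical.
Synonymous differences: 1.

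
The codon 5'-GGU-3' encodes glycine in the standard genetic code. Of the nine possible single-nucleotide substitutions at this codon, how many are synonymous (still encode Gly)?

3

Position 1: none → 0 synonymous.
Position 2: none → 0 synonymous.
Position 3: GGC, GGA, GGG → 3 synonymous.
Total: 0 + 0 + 3 = 3.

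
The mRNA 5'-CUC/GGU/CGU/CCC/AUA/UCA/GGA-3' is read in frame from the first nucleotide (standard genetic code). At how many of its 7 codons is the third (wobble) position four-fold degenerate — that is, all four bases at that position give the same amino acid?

Codon 1 CUC (Leu): third position 4-fold.
Codon 2 GGU (Gly): third position 4-fold.
Codon 3 CGU (Arg): third position 4-fold.
Codon 4 CCC (Pro): third position 4-fold.
Codon 5 AUA (Ile): third position 3-fold.
Codon 6 UCA (Ser): third position 4-fold.
Codon 7 GGA (Gly): third position 4-fold.
Four-fold degenerate third positions: 6.

6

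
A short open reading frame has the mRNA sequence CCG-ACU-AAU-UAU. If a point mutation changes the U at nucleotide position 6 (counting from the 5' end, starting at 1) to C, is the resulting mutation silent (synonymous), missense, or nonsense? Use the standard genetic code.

silent

Position 6 falls in codon 2: ACU → Thr.
After the substitution the codon is ACC → Thr.
Both encode Thr, so the change is synonymous.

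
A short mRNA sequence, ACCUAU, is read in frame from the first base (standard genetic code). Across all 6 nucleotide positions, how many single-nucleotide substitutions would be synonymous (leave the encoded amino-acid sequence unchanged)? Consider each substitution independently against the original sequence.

4

Codon 1 (ACC, Thr): 3 synonymous substitutions.
Codon 2 (UAU, Tyr): 1 synonymous substitution.
Total: 3 + 1 = 4.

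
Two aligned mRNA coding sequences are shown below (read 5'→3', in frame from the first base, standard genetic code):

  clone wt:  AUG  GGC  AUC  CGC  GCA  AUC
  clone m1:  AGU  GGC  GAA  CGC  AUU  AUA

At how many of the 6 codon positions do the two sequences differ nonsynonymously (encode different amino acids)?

Codon 1: AUG Met / AGU Ser — nonsynonymous.
Codon 2: GGC Gly / GGC Gly — identical.
Codon 3: AUC Ile / GAA Glu — nonsynonymous.
Codon 4: CGC Arg / CGC Arg — identical.
Codon 5: GCA Ala / AUU Ile — nonsynonymous.
Codon 6: AUC Ile / AUA Ile — synonymous.
Nonsynonymous differences: 3.

3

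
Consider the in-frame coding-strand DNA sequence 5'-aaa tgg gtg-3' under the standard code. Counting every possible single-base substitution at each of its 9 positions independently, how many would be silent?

4

Codon 1 (AAA, Lys): 1 synonymous substitution.
Codon 2 (TGG, Trp): 0 synonymous substitutions.
Codon 3 (GTG, Val): 3 synonymous substitutions.
Total: 1 + 0 + 3 = 4.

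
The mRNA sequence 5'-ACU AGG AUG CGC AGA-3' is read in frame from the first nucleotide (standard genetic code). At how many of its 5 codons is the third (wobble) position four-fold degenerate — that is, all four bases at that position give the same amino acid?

2

Codon 1 ACU (Thr): third position 4-fold.
Codon 2 AGG (Arg): third position 2-fold.
Codon 3 AUG (Met): third position 1-fold.
Codon 4 CGC (Arg): third position 4-fold.
Codon 5 AGA (Arg): third position 2-fold.
Four-fold degenerate third positions: 2.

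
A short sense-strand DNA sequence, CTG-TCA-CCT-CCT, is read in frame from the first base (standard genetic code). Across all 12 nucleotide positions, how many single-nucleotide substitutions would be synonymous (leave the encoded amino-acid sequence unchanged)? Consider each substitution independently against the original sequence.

Codon 1 (CTG, Leu): 4 synonymous substitutions.
Codon 2 (TCA, Ser): 3 synonymous substitutions.
Codon 3 (CCT, Pro): 3 synonymous substitutions.
Codon 4 (CCT, Pro): 3 synonymous substitutions.
Total: 4 + 3 + 3 + 3 = 13.

13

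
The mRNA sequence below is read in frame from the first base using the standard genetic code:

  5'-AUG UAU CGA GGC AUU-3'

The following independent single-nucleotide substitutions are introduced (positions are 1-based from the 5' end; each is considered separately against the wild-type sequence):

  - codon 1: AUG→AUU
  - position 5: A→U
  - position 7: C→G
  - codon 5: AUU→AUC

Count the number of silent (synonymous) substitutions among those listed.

1

Codon 1: AUG (Met) → AUU (Ile) — missense.
Codon 2: UAU (Tyr) → UUU (Phe) — missense.
Codon 3: CGA (Arg) → GGA (Gly) — missense.
Codon 5: AUU (Ile) → AUC (Ile) — synonymous.
Synonymous: 1 of 4.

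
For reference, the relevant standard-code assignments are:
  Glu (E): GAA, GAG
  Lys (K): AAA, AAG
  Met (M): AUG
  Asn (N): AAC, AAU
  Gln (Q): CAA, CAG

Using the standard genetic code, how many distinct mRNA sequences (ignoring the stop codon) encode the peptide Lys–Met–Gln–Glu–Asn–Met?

16

Lys: 2 codons.
Met: 1 codon.
Gln: 2 codons.
Glu: 2 codons.
Asn: 2 codons.
Met: 1 codon.
2 × 1 × 2 × 2 × 2 × 1 = 16.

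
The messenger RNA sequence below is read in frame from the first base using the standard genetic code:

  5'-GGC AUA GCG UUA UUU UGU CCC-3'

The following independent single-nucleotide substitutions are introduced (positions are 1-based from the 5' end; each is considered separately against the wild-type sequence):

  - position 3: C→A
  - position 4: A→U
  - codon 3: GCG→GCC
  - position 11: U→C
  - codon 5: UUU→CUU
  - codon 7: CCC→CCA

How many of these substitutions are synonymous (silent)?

Codon 1: GGC (Gly) → GGA (Gly) — synonymous.
Codon 2: AUA (Ile) → UUA (Leu) — missense.
Codon 3: GCG (Ala) → GCC (Ala) — synonymous.
Codon 4: UUA (Leu) → UCA (Ser) — missense.
Codon 5: UUU (Phe) → CUU (Leu) — missense.
Codon 7: CCC (Pro) → CCA (Pro) — synonymous.
Synonymous: 3 of 6.

3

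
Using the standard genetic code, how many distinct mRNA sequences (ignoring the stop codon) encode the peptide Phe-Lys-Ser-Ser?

144

Phe: 2 codons.
Lys: 2 codons.
Ser: 6 codons.
Ser: 6 codons.
2 × 2 × 6 × 6 = 144.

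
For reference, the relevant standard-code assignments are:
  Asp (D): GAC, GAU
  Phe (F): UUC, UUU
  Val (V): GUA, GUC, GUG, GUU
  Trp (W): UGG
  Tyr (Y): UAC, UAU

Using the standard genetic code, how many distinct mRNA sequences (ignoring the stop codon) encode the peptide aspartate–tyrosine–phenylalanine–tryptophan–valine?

Asp: 2 codons.
Tyr: 2 codons.
Phe: 2 codons.
Trp: 1 codon.
Val: 4 codons.
2 × 2 × 2 × 1 × 4 = 32.

32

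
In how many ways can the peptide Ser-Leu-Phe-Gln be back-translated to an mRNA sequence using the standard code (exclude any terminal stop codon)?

144

Ser: 6 codons.
Leu: 6 codons.
Phe: 2 codons.
Gln: 2 codons.
6 × 6 × 2 × 2 = 144.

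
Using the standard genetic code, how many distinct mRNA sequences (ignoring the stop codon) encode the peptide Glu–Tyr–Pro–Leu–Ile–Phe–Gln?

Glu: 2 codons.
Tyr: 2 codons.
Pro: 4 codons.
Leu: 6 codons.
Ile: 3 codons.
Phe: 2 codons.
Gln: 2 codons.
2 × 2 × 4 × 6 × 3 × 2 × 2 = 1152.

1152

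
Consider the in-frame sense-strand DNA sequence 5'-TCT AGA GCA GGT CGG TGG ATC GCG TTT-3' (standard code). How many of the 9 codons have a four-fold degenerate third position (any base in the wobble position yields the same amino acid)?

5

Codon 1 TCT (Ser): third position 4-fold.
Codon 2 AGA (Arg): third position 2-fold.
Codon 3 GCA (Ala): third position 4-fold.
Codon 4 GGT (Gly): third position 4-fold.
Codon 5 CGG (Arg): third position 4-fold.
Codon 6 TGG (Trp): third position 1-fold.
Codon 7 ATC (Ile): third position 3-fold.
Codon 8 GCG (Ala): third position 4-fold.
Codon 9 TTT (Phe): third position 2-fold.
Four-fold degenerate third positions: 5.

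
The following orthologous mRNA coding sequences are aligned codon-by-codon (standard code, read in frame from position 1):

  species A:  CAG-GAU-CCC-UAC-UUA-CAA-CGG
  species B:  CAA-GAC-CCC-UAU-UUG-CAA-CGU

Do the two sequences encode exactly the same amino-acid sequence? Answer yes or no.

yes

Codon 1: CAG Gln / CAA Gln — synonymous.
Codon 2: GAU Asp / GAC Asp — synonymous.
Codon 3: CCC Pro / CCC Pro — identical.
Codon 4: UAC Tyr / UAU Tyr — synonymous.
Codon 5: UUA Leu / UUG Leu — synonymous.
Codon 6: CAA Gln / CAA Gln — identical.
Codon 7: CGG Arg / CGU Arg — synonymous.
Nonsynonymous differences: 0 → same protein.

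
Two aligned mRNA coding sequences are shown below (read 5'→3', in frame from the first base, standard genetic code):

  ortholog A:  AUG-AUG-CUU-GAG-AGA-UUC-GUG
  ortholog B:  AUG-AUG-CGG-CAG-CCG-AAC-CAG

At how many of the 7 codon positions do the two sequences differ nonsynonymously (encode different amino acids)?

5

Codon 1: AUG Met / AUG Met — identical.
Codon 2: AUG Met / AUG Met — identical.
Codon 3: CUU Leu / CGG Arg — nonsynonymous.
Codon 4: GAG Glu / CAG Gln — nonsynonymous.
Codon 5: AGA Arg / CCG Pro — nonsynonymous.
Codon 6: UUC Phe / AAC Asn — nonsynonymous.
Codon 7: GUG Val / CAG Gln — nonsynonymous.
Nonsynonymous differences: 5.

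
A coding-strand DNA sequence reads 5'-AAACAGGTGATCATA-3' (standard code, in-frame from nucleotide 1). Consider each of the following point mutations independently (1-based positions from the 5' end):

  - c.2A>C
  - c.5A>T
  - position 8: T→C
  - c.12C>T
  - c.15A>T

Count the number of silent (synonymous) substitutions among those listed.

2

Codon 1: AAA (Lys) → ACA (Thr) — missense.
Codon 2: CAG (Gln) → CTG (Leu) — missense.
Codon 3: GTG (Val) → GCG (Ala) — missense.
Codon 4: ATC (Ile) → ATT (Ile) — synonymous.
Codon 5: ATA (Ile) → ATT (Ile) — synonymous.
Synonymous: 2 of 5.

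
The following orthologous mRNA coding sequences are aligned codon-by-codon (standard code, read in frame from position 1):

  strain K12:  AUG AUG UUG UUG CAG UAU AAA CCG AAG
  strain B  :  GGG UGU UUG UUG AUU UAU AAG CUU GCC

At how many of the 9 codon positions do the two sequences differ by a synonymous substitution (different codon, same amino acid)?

1

Codon 1: AUG Met / GGG Gly — nonsynonymous.
Codon 2: AUG Met / UGU Cys — nonsynonymous.
Codon 3: UUG Leu / UUG Leu — identical.
Codon 4: UUG Leu / UUG Leu — identical.
Codon 5: CAG Gln / AUU Ile — nonsynonymous.
Codon 6: UAU Tyr / UAU Tyr — identical.
Codon 7: AAA Lys / AAG Lys — synonymous.
Codon 8: CCG Pro / CUU Leu — nonsynonymous.
Codon 9: AAG Lys / GCC Ala — nonsynonymous.
Synonymous differences: 1.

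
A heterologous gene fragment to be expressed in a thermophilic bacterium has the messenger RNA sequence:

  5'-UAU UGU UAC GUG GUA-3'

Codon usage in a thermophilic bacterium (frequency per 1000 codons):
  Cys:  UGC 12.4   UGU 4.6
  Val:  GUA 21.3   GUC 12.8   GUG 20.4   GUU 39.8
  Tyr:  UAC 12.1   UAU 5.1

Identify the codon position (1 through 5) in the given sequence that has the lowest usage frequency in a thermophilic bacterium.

2

Codon 1 UAU (Tyr): 5.1 per 1000.
Codon 2 UGU (Cys): 4.6 per 1000.
Codon 3 UAC (Tyr): 12.1 per 1000.
Codon 4 GUG (Val): 20.4 per 1000.
Codon 5 GUA (Val): 21.3 per 1000.
Lowest frequency is 4.6 at codon 2.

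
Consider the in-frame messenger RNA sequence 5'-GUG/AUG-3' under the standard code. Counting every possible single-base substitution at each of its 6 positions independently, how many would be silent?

3

Codon 1 (GUG, Val): 3 synonymous substitutions.
Codon 2 (AUG, Met): 0 synonymous substitutions.
Total: 3 + 0 = 3.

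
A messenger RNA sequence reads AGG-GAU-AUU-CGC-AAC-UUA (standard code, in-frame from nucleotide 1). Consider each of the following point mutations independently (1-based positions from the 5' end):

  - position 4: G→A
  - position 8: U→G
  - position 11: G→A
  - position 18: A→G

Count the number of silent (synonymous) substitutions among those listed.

1

Codon 2: GAU (Asp) → AAU (Asn) — missense.
Codon 3: AUU (Ile) → AGU (Ser) — missense.
Codon 4: CGC (Arg) → CAC (His) — missense.
Codon 6: UUA (Leu) → UUG (Leu) — synonymous.
Synonymous: 1 of 4.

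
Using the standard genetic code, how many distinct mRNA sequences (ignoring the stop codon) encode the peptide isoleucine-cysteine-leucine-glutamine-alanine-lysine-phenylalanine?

1152

Ile: 3 codons.
Cys: 2 codons.
Leu: 6 codons.
Gln: 2 codons.
Ala: 4 codons.
Lys: 2 codons.
Phe: 2 codons.
3 × 2 × 6 × 2 × 4 × 2 × 2 = 1152.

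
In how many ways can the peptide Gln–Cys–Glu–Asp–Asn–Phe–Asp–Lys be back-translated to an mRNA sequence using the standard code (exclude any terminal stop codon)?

Gln: 2 codons.
Cys: 2 codons.
Glu: 2 codons.
Asp: 2 codons.
Asn: 2 codons.
Phe: 2 codons.
Asp: 2 codons.
Lys: 2 codons.
2 × 2 × 2 × 2 × 2 × 2 × 2 × 2 = 256.

256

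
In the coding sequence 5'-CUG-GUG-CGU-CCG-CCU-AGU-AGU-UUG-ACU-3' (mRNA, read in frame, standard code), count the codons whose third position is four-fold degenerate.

6

Codon 1 CUG (Leu): third position 4-fold.
Codon 2 GUG (Val): third position 4-fold.
Codon 3 CGU (Arg): third position 4-fold.
Codon 4 CCG (Pro): third position 4-fold.
Codon 5 CCU (Pro): third position 4-fold.
Codon 6 AGU (Ser): third position 2-fold.
Codon 7 AGU (Ser): third position 2-fold.
Codon 8 UUG (Leu): third position 2-fold.
Codon 9 ACU (Thr): third position 4-fold.
Four-fold degenerate third positions: 6.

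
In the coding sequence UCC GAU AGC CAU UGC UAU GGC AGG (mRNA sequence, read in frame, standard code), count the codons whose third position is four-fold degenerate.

Codon 1 UCC (Ser): third position 4-fold.
Codon 2 GAU (Asp): third position 2-fold.
Codon 3 AGC (Ser): third position 2-fold.
Codon 4 CAU (His): third position 2-fold.
Codon 5 UGC (Cys): third position 2-fold.
Codon 6 UAU (Tyr): third position 2-fold.
Codon 7 GGC (Gly): third position 4-fold.
Codon 8 AGG (Arg): third position 2-fold.
Four-fold degenerate third positions: 2.

2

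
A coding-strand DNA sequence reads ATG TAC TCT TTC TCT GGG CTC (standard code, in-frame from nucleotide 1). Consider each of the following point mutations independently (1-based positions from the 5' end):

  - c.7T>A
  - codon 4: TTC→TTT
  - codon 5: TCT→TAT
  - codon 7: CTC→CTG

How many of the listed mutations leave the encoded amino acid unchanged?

2

Codon 3: TCT (Ser) → ACT (Thr) — missense.
Codon 4: TTC (Phe) → TTT (Phe) — synonymous.
Codon 5: TCT (Ser) → TAT (Tyr) — missense.
Codon 7: CTC (Leu) → CTG (Leu) — synonymous.
Synonymous: 2 of 4.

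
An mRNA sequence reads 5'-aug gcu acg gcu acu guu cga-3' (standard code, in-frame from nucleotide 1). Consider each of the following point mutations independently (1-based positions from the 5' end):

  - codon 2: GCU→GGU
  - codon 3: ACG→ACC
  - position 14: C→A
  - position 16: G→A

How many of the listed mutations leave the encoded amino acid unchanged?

Codon 2: GCU (Ala) → GGU (Gly) — missense.
Codon 3: ACG (Thr) → ACC (Thr) — synonymous.
Codon 5: ACU (Thr) → AAU (Asn) — missense.
Codon 6: GUU (Val) → AUU (Ile) — missense.
Synonymous: 1 of 4.

1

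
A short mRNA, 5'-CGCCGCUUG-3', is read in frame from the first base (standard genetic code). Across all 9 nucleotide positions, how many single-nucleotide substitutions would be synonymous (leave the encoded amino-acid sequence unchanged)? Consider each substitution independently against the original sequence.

8

Codon 1 (CGC, Arg): 3 synonymous substitutions.
Codon 2 (CGC, Arg): 3 synonymous substitutions.
Codon 3 (UUG, Leu): 2 synonymous substitutions.
Total: 3 + 3 + 2 = 8.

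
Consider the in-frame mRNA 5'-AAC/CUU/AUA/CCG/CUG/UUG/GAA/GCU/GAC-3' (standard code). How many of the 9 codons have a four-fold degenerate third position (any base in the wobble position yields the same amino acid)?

Codon 1 AAC (Asn): third position 2-fold.
Codon 2 CUU (Leu): third position 4-fold.
Codon 3 AUA (Ile): third position 3-fold.
Codon 4 CCG (Pro): third position 4-fold.
Codon 5 CUG (Leu): third position 4-fold.
Codon 6 UUG (Leu): third position 2-fold.
Codon 7 GAA (Glu): third position 2-fold.
Codon 8 GCU (Ala): third position 4-fold.
Codon 9 GAC (Asp): third position 2-fold.
Four-fold degenerate third positions: 4.

4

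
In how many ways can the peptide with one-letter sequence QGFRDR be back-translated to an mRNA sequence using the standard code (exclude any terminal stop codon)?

Gln: 2 codons.
Gly: 4 codons.
Phe: 2 codons.
Arg: 6 codons.
Asp: 2 codons.
Arg: 6 codons.
2 × 4 × 2 × 6 × 2 × 6 = 1152.

1152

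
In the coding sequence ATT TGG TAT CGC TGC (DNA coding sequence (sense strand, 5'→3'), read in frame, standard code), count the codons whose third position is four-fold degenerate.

Codon 1 ATT (Ile): third position 3-fold.
Codon 2 TGG (Trp): third position 1-fold.
Codon 3 TAT (Tyr): third position 2-fold.
Codon 4 CGC (Arg): third position 4-fold.
Codon 5 TGC (Cys): third position 2-fold.
Four-fold degenerate third positions: 1.

1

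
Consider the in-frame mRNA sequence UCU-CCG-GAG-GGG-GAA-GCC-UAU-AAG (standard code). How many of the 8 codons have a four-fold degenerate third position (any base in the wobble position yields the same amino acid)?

Codon 1 UCU (Ser): third position 4-fold.
Codon 2 CCG (Pro): third position 4-fold.
Codon 3 GAG (Glu): third position 2-fold.
Codon 4 GGG (Gly): third position 4-fold.
Codon 5 GAA (Glu): third position 2-fold.
Codon 6 GCC (Ala): third position 4-fold.
Codon 7 UAU (Tyr): third position 2-fold.
Codon 8 AAG (Lys): third position 2-fold.
Four-fold degenerate third positions: 4.

4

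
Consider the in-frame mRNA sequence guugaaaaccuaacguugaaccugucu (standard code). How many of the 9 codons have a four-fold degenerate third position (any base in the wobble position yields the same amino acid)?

Codon 1 GUU (Val): third position 4-fold.
Codon 2 GAA (Glu): third position 2-fold.
Codon 3 AAC (Asn): third position 2-fold.
Codon 4 CUA (Leu): third position 4-fold.
Codon 5 ACG (Thr): third position 4-fold.
Codon 6 UUG (Leu): third position 2-fold.
Codon 7 AAC (Asn): third position 2-fold.
Codon 8 CUG (Leu): third position 4-fold.
Codon 9 UCU (Ser): third position 4-fold.
Four-fold degenerate third positions: 5.

5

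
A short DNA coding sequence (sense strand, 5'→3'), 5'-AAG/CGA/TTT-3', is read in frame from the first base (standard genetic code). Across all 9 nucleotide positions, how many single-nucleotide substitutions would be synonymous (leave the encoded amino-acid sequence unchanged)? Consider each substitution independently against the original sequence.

6

Codon 1 (AAG, Lys): 1 synonymous substitution.
Codon 2 (CGA, Arg): 4 synonymous substitutions.
Codon 3 (TTT, Phe): 1 synonymous substitution.
Total: 1 + 4 + 1 = 6.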